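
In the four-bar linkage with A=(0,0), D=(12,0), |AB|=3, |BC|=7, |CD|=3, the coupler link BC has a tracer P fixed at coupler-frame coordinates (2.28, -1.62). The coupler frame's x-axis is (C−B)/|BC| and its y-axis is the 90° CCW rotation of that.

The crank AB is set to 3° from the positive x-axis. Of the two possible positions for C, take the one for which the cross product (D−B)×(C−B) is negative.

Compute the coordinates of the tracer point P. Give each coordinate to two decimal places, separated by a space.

4.70 -2.06

A=(0,0), D=(12.00,0)
B = A + 3.00·(cos3°, sin3°) = (2.9959, 0.1570)
|BD| = 9.0055
circle(B,7.00) ∩ circle(D,3.00): a=6.7236, h=1.9476
  candidates: C₊=(9.7524,1.9871) cross=17.539; C₋=(9.6845,-1.9075) cross=-17.539
  mode - wants cross < 0 → take C=(9.6845,-1.9075) (cross=-17.539)
ex = (C−B)/|BC| = (0.9555,-0.2949); ey = (0.2949,0.9555)
P = B + 2.28·ex + -1.62·ey = (4.6967,-2.0634)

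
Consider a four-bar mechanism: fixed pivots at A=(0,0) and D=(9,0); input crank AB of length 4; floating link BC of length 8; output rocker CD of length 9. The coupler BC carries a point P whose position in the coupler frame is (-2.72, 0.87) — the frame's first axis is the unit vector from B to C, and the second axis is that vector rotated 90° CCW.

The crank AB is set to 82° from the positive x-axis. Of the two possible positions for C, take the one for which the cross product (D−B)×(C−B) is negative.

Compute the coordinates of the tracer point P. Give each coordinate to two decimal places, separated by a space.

A=(0,0), D=(9.00,0)
B = A + 4.00·(cos82°, sin82°) = (0.5567, 3.9611)
|BD| = 9.3263
circle(B,8.00) ∩ circle(D,9.00): a=3.7517, h=7.0657
  candidates: C₊=(6.9542,8.7644) cross=65.897; C₋=(0.9523,-4.0291) cross=-65.897
  mode - wants cross < 0 → take C=(0.9523,-4.0291) (cross=-65.897)
ex = (C−B)/|BC| = (0.0494,-0.9988); ey = (0.9988,0.0494)
P = B + -2.72·ex + 0.87·ey = (1.2911,6.7208)

1.29 6.72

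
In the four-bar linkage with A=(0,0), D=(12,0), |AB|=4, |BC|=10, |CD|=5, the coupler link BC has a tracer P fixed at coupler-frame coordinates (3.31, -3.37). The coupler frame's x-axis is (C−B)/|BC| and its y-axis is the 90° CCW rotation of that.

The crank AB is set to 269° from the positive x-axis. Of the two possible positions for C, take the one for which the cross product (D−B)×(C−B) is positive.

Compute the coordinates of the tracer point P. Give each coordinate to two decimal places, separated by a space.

4.63 -4.47

A=(0,0), D=(12.00,0)
B = A + 4.00·(cos269°, sin269°) = (-0.0698, -3.9994)
|BD| = 12.7152
circle(B,10.00) ∩ circle(D,5.00): a=9.3068, h=3.6583
  candidates: C₊=(7.6140,2.4006) cross=46.516; C₋=(9.9153,-4.5447) cross=-46.516
  mode + wants cross > 0 → take C=(7.6140,2.4006) (cross=46.516)
ex = (C−B)/|BC| = (0.7684,0.6400); ey = (-0.6400,0.7684)
P = B + 3.31·ex + -3.37·ey = (4.6303,-4.4704)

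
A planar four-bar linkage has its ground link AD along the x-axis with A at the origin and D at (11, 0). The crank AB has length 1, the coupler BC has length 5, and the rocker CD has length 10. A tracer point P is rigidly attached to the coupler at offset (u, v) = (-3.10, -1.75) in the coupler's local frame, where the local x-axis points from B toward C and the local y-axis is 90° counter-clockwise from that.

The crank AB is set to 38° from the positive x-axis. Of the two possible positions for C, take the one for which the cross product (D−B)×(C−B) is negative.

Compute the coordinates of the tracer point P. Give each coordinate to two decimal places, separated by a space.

A=(0,0), D=(11.00,0)
B = A + 1.00·(cos38°, sin38°) = (0.7880, 0.6157)
|BD| = 10.2305
circle(B,5.00) ∩ circle(D,10.00): a=1.4498, h=4.7852
  candidates: C₊=(2.5231,5.3049) cross=48.955; C₋=(1.9472,-4.2481) cross=-48.955
  mode - wants cross < 0 → take C=(1.9472,-4.2481) (cross=-48.955)
ex = (C−B)/|BC| = (0.2318,-0.9728); ey = (0.9728,0.2318)
P = B + -3.10·ex + -1.75·ey = (-1.6330,3.2255)

-1.63 3.23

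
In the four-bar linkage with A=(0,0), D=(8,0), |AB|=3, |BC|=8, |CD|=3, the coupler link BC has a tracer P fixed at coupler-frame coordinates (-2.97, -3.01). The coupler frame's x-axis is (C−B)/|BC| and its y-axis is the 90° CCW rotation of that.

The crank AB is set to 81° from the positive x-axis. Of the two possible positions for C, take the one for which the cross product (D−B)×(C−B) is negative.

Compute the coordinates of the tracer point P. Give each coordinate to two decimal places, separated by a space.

-3.76 2.78

A=(0,0), D=(8.00,0)
B = A + 3.00·(cos81°, sin81°) = (0.4693, 2.9631)
|BD| = 8.0927
circle(B,8.00) ∩ circle(D,3.00): a=7.4445, h=2.9291
  candidates: C₊=(8.4693,2.9631) cross=23.705; C₋=(6.3243,-2.4884) cross=-23.705
  mode - wants cross < 0 → take C=(6.3243,-2.4884) (cross=-23.705)
ex = (C−B)/|BC| = (0.7319,-0.6814); ey = (0.6814,0.7319)
P = B + -2.97·ex + -3.01·ey = (-3.7555,2.7840)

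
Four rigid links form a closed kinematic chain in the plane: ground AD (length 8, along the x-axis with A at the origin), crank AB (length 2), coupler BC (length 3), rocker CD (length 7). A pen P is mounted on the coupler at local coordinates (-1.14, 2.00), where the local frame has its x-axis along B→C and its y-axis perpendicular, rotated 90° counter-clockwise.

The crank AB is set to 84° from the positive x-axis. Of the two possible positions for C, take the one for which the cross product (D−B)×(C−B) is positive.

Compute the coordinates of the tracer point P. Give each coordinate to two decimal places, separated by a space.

A=(0,0), D=(8.00,0)
B = A + 2.00·(cos84°, sin84°) = (0.2091, 1.9890)
|BD| = 8.0408
circle(B,3.00) ∩ circle(D,7.00): a=1.5331, h=2.5787
  candidates: C₊=(2.3324,4.1083) cross=20.735; C₋=(1.0566,-0.8887) cross=-20.735
  mode + wants cross > 0 → take C=(2.3324,4.1083) (cross=20.735)
ex = (C−B)/|BC| = (0.7078,0.7064); ey = (-0.7064,0.7078)
P = B + -1.14·ex + 2.00·ey = (-2.0107,2.5993)

-2.01 2.60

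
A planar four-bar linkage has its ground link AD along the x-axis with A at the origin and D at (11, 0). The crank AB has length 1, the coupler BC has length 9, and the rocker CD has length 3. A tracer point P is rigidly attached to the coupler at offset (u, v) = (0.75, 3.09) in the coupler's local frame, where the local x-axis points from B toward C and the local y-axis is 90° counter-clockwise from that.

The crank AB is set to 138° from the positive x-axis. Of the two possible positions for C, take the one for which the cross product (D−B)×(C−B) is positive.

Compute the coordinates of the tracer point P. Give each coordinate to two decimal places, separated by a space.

-0.17 3.80

A=(0,0), D=(11.00,0)
B = A + 1.00·(cos138°, sin138°) = (-0.7431, 0.6691)
|BD| = 11.7622
circle(B,9.00) ∩ circle(D,3.00): a=8.9418, h=1.0223
  candidates: C₊=(8.2423,1.1811) cross=12.025; C₋=(8.1260,-0.8602) cross=-12.025
  mode + wants cross > 0 → take C=(8.2423,1.1811) (cross=12.025)
ex = (C−B)/|BC| = (0.9984,0.0569); ey = (-0.0569,0.9984)
P = B + 0.75·ex + 3.09·ey = (-0.1701,3.7968)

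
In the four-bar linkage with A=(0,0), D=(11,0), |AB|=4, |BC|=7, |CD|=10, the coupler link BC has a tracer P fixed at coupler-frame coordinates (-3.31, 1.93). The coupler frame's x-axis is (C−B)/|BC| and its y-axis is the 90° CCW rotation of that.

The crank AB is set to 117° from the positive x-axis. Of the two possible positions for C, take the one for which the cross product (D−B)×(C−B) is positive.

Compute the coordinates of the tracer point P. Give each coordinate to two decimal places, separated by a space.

A=(0,0), D=(11.00,0)
B = A + 4.00·(cos117°, sin117°) = (-1.8160, 3.5640)
|BD| = 13.3023
circle(B,7.00) ∩ circle(D,10.00): a=4.7342, h=5.1563
  candidates: C₊=(4.1266,7.2634) cross=68.591; C₋=(1.3636,-2.6722) cross=-68.591
  mode + wants cross > 0 → take C=(4.1266,7.2634) (cross=68.591)
ex = (C−B)/|BC| = (0.8489,0.5285); ey = (-0.5285,0.8489)
P = B + -3.31·ex + 1.93·ey = (-5.6459,3.4532)

-5.65 3.45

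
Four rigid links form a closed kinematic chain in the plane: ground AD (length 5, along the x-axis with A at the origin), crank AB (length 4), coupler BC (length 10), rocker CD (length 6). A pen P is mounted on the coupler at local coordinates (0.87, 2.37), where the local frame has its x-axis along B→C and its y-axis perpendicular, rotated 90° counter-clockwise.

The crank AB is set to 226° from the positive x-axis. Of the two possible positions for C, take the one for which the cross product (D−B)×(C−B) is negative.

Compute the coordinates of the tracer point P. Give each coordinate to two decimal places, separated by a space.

A=(0,0), D=(5.00,0)
B = A + 4.00·(cos226°, sin226°) = (-2.7786, -2.8774)
|BD| = 8.2938
circle(B,10.00) ∩ circle(D,6.00): a=8.0052, h=5.9931
  candidates: C₊=(2.6502,5.5207) cross=49.705; C₋=(6.8085,-5.7209) cross=-49.705
  mode - wants cross < 0 → take C=(6.8085,-5.7209) (cross=-49.705)
ex = (C−B)/|BC| = (0.9587,-0.2844); ey = (0.2844,0.9587)
P = B + 0.87·ex + 2.37·ey = (-1.2706,-0.8526)

-1.27 -0.85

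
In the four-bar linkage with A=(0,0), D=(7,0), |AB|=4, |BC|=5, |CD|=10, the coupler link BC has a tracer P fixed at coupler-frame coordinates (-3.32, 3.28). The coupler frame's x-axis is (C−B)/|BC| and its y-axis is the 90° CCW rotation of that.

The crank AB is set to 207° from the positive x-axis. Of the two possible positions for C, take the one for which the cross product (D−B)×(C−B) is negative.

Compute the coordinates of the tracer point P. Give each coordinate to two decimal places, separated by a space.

-2.51 2.73

A=(0,0), D=(7.00,0)
B = A + 4.00·(cos207°, sin207°) = (-3.5640, -1.8160)
|BD| = 10.7190
circle(B,5.00) ∩ circle(D,10.00): a=1.8610, h=4.6408
  candidates: C₊=(-2.5161,3.0730) cross=49.744; C₋=(-0.9437,-6.0743) cross=-49.744
  mode - wants cross < 0 → take C=(-0.9437,-6.0743) (cross=-49.744)
ex = (C−B)/|BC| = (0.5241,-0.8517); ey = (0.8517,0.5241)
P = B + -3.32·ex + 3.28·ey = (-2.5104,2.7305)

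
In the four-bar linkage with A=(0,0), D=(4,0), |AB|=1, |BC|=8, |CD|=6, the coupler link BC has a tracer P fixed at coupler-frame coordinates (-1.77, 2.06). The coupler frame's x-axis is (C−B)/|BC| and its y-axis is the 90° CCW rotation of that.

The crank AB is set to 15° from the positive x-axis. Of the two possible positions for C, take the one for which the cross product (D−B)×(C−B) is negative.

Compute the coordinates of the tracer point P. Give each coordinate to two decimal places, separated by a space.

A=(0,0), D=(4.00,0)
B = A + 1.00·(cos15°, sin15°) = (0.9659, 0.2588)
|BD| = 3.0451
circle(B,8.00) ∩ circle(D,6.00): a=6.1201, h=5.1521
  candidates: C₊=(7.5018,4.8721) cross=15.689; C₋=(6.6260,-5.3948) cross=-15.689
  mode - wants cross < 0 → take C=(6.6260,-5.3948) (cross=-15.689)
ex = (C−B)/|BC| = (0.7075,-0.7067); ey = (0.7067,0.7075)
P = B + -1.77·ex + 2.06·ey = (1.1695,2.9672)

1.17 2.97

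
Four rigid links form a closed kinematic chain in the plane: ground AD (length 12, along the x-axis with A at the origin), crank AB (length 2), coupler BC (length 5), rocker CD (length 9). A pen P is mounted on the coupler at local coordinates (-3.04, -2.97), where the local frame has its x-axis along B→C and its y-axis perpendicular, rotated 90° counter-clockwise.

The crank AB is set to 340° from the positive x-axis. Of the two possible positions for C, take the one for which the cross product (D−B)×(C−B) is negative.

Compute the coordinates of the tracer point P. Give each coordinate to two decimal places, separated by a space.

A=(0,0), D=(12.00,0)
B = A + 2.00·(cos340°, sin340°) = (1.8794, -0.6840)
|BD| = 10.1437
circle(B,5.00) ∩ circle(D,9.00): a=2.3115, h=4.4336
  candidates: C₊=(3.8867,3.8954) cross=44.973; C₋=(4.4846,-4.9517) cross=-44.973
  mode - wants cross < 0 → take C=(4.4846,-4.9517) (cross=-44.973)
ex = (C−B)/|BC| = (0.5210,-0.8535); ey = (0.8535,0.5210)
P = B + -3.04·ex + -2.97·ey = (-2.2396,0.3632)

-2.24 0.36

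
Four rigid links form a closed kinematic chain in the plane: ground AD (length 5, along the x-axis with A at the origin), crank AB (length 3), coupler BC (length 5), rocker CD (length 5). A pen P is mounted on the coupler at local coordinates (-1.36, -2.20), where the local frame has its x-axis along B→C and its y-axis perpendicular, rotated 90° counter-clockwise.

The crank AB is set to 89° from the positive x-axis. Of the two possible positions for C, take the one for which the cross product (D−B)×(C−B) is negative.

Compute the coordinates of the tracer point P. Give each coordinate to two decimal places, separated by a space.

-2.24 4.20

A=(0,0), D=(5.00,0)
B = A + 3.00·(cos89°, sin89°) = (0.0524, 2.9995)
|BD| = 5.7859
circle(B,5.00) ∩ circle(D,5.00): a=2.8929, h=4.0781
  candidates: C₊=(4.6404,4.9870) cross=23.595; C₋=(0.4120,-1.9875) cross=-23.595
  mode - wants cross < 0 → take C=(0.4120,-1.9875) (cross=-23.595)
ex = (C−B)/|BC| = (0.0719,-0.9974); ey = (0.9974,0.0719)
P = B + -1.36·ex + -2.20·ey = (-2.2398,4.1978)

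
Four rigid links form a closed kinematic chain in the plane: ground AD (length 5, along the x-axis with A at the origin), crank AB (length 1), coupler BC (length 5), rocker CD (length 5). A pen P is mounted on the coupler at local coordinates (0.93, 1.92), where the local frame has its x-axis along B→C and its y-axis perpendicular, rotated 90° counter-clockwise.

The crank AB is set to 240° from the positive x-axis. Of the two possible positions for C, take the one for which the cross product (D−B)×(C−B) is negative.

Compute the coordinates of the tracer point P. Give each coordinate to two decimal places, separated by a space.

A=(0,0), D=(5.00,0)
B = A + 1.00·(cos240°, sin240°) = (-0.5000, -0.8660)
|BD| = 5.5678
circle(B,5.00) ∩ circle(D,5.00): a=2.7839, h=4.1533
  candidates: C₊=(1.6040,3.6697) cross=23.125; C₋=(2.8960,-4.5358) cross=-23.125
  mode - wants cross < 0 → take C=(2.8960,-4.5358) (cross=-23.125)
ex = (C−B)/|BC| = (0.6792,-0.7339); ey = (0.7339,0.6792)
P = B + 0.93·ex + 1.92·ey = (1.5408,-0.2445)

1.54 -0.24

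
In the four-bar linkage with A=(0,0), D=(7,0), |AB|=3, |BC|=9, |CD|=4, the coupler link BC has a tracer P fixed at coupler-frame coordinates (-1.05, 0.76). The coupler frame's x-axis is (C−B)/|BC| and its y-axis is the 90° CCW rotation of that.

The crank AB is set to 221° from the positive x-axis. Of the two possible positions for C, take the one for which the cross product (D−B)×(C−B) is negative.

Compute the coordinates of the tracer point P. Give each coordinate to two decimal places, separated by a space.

A=(0,0), D=(7.00,0)
B = A + 3.00·(cos221°, sin221°) = (-2.2641, -1.9682)
|BD| = 9.4709
circle(B,9.00) ∩ circle(D,4.00): a=8.1670, h=3.7815
  candidates: C₊=(4.9387,3.4280) cross=35.814; C₋=(6.5104,-3.9699) cross=-35.814
  mode - wants cross < 0 → take C=(6.5104,-3.9699) (cross=-35.814)
ex = (C−B)/|BC| = (0.9750,-0.2224); ey = (0.2224,0.9750)
P = B + -1.05·ex + 0.76·ey = (-3.1188,-0.9937)

-3.12 -0.99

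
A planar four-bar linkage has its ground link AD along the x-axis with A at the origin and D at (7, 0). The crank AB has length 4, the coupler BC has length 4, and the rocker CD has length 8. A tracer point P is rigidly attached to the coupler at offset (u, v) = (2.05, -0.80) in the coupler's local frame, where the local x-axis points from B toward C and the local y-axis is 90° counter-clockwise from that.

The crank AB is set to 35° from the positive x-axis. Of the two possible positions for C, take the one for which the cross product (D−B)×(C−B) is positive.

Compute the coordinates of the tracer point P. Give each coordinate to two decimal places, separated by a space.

A=(0,0), D=(7.00,0)
B = A + 4.00·(cos35°, sin35°) = (3.2766, 2.2943)
|BD| = 4.3735
circle(B,4.00) ∩ circle(D,8.00): a=-3.3008, h=2.2593
  candidates: C₊=(1.6516,5.9494) cross=9.881; C₋=(-0.7188,2.1025) cross=-9.881
  mode + wants cross > 0 → take C=(1.6516,5.9494) (cross=9.881)
ex = (C−B)/|BC| = (-0.4062,0.9138); ey = (-0.9138,-0.4062)
P = B + 2.05·ex + -0.80·ey = (3.1748,4.4925)

3.17 4.49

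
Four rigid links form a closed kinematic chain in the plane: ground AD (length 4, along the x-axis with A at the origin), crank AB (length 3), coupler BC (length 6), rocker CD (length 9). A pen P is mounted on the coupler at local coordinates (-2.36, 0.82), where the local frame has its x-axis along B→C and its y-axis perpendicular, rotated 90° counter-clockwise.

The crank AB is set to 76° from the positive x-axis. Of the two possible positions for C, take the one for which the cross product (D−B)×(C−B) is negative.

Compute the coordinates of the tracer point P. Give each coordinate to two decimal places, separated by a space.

3.22 2.90

A=(0,0), D=(4.00,0)
B = A + 3.00·(cos76°, sin76°) = (0.7258, 2.9109)
|BD| = 4.3811
circle(B,6.00) ∩ circle(D,9.00): a=-2.9452, h=5.2274
  candidates: C₊=(1.9979,8.7745) cross=22.902; C₋=(-4.9485,0.9610) cross=-22.902
  mode - wants cross < 0 → take C=(-4.9485,0.9610) (cross=-22.902)
ex = (C−B)/|BC| = (-0.9457,-0.3250); ey = (0.3250,-0.9457)
P = B + -2.36·ex + 0.82·ey = (3.2242,2.9024)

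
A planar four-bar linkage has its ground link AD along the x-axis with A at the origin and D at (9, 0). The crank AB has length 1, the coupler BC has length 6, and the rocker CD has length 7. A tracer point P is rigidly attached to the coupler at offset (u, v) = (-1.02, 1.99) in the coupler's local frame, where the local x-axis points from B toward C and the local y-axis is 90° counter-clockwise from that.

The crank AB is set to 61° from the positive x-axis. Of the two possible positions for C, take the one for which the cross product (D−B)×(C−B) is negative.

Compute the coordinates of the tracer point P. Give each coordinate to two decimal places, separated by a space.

A=(0,0), D=(9.00,0)
B = A + 1.00·(cos61°, sin61°) = (0.4848, 0.8746)
|BD| = 8.5600
circle(B,6.00) ∩ circle(D,7.00): a=3.5206, h=4.8585
  candidates: C₊=(4.4835,5.3480) cross=41.589; C₋=(3.4906,-4.3182) cross=-41.589
  mode - wants cross < 0 → take C=(3.4906,-4.3182) (cross=-41.589)
ex = (C−B)/|BC| = (0.5010,-0.8655); ey = (0.8655,0.5010)
P = B + -1.02·ex + 1.99·ey = (1.6961,2.7543)

1.70 2.75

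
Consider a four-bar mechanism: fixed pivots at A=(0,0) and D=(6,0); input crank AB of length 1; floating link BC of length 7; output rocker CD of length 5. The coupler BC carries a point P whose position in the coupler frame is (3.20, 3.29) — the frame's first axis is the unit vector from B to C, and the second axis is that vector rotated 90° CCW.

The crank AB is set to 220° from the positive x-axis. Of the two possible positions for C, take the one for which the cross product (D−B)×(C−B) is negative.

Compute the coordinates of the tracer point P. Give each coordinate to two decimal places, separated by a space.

A=(0,0), D=(6.00,0)
B = A + 1.00·(cos220°, sin220°) = (-0.7660, -0.6428)
|BD| = 6.7965
circle(B,7.00) ∩ circle(D,5.00): a=5.1639, h=4.7259
  candidates: C₊=(3.9277,4.5503) cross=32.120; C₋=(4.8216,-4.8592) cross=-32.120
  mode - wants cross < 0 → take C=(4.8216,-4.8592) (cross=-32.120)
ex = (C−B)/|BC| = (0.7982,-0.6023); ey = (0.6023,0.7982)
P = B + 3.20·ex + 3.29·ey = (3.7700,0.0559)

3.77 0.06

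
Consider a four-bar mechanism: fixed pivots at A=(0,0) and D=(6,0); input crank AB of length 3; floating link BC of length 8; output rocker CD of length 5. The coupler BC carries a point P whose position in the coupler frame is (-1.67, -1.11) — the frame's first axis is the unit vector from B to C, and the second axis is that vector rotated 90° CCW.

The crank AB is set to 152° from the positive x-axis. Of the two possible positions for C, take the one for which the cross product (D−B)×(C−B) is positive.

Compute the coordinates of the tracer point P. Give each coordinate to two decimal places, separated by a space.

A=(0,0), D=(6.00,0)
B = A + 3.00·(cos152°, sin152°) = (-2.6488, 1.4084)
|BD| = 8.7628
circle(B,8.00) ∩ circle(D,5.00): a=6.6067, h=4.5113
  candidates: C₊=(4.5971,4.7991) cross=39.531; C₋=(3.1469,-4.1061) cross=-39.531
  mode + wants cross > 0 → take C=(4.5971,4.7991) (cross=39.531)
ex = (C−B)/|BC| = (0.9057,0.4238); ey = (-0.4238,0.9057)
P = B + -1.67·ex + -1.11·ey = (-3.6910,-0.3048)

-3.69 -0.30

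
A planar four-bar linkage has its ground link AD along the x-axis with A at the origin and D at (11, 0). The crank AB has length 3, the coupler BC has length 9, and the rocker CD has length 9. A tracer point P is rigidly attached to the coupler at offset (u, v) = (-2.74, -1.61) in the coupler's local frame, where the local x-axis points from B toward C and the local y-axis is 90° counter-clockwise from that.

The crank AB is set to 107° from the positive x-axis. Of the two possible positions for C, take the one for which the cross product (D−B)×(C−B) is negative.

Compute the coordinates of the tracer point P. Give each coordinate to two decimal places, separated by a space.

-3.62 4.48

A=(0,0), D=(11.00,0)
B = A + 3.00·(cos107°, sin107°) = (-0.8771, 2.8689)
|BD| = 12.2187
circle(B,9.00) ∩ circle(D,9.00): a=6.1093, h=6.6088
  candidates: C₊=(6.6132,7.8585) cross=80.751; C₋=(3.5097,-4.9896) cross=-80.751
  mode - wants cross < 0 → take C=(3.5097,-4.9896) (cross=-80.751)
ex = (C−B)/|BC| = (0.4874,-0.8732); ey = (0.8732,0.4874)
P = B + -2.74·ex + -1.61·ey = (-3.6185,4.4766)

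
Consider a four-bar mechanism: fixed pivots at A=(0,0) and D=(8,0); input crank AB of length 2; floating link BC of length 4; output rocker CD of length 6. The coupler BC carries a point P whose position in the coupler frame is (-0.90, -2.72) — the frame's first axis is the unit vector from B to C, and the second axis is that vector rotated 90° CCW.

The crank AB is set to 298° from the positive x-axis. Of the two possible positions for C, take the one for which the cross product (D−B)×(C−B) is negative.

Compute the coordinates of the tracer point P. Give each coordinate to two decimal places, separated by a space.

-1.54 -3.21

A=(0,0), D=(8.00,0)
B = A + 2.00·(cos298°, sin298°) = (0.9389, -1.7659)
|BD| = 7.2785
circle(B,4.00) ∩ circle(D,6.00): a=2.2654, h=3.2967
  candidates: C₊=(2.3368,1.9819) cross=23.995; C₋=(3.9364,-4.4145) cross=-23.995
  mode - wants cross < 0 → take C=(3.9364,-4.4145) (cross=-23.995)
ex = (C−B)/|BC| = (0.7494,-0.6621); ey = (0.6621,0.7494)
P = B + -0.90·ex + -2.72·ey = (-1.5365,-3.2083)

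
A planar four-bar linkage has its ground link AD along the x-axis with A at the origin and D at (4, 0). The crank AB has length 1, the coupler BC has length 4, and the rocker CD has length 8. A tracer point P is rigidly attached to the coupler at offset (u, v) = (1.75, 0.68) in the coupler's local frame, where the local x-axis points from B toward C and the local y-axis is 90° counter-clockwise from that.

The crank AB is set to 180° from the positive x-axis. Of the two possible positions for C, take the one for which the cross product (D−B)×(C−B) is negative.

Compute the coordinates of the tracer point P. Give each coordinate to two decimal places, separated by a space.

-1.45 -1.82

A=(0,0), D=(4.00,0)
B = A + 1.00·(cos180°, sin180°) = (-1.0000, 0.0000)
|BD| = 5.0000
circle(B,4.00) ∩ circle(D,8.00): a=-2.3000, h=3.2726
  candidates: C₊=(-3.3000,3.2726) cross=16.363; C₋=(-3.3000,-3.2726) cross=-16.363
  mode - wants cross < 0 → take C=(-3.3000,-3.2726) (cross=-16.363)
ex = (C−B)/|BC| = (-0.5750,-0.8182); ey = (0.8182,-0.5750)
P = B + 1.75·ex + 0.68·ey = (-1.4499,-1.8228)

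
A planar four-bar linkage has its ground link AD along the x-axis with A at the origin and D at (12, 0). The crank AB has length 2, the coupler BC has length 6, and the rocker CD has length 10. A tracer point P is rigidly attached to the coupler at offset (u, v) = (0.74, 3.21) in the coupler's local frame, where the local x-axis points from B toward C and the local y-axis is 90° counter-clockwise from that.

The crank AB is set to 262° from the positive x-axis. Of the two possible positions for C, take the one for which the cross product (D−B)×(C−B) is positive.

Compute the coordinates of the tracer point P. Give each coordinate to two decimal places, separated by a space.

A=(0,0), D=(12.00,0)
B = A + 2.00·(cos262°, sin262°) = (-0.2783, -1.9805)
|BD| = 12.4371
circle(B,6.00) ∩ circle(D,10.00): a=3.6456, h=4.7655
  candidates: C₊=(2.5618,3.3047) cross=59.269; C₋=(4.0796,-6.1047) cross=-59.269
  mode + wants cross > 0 → take C=(2.5618,3.3047) (cross=59.269)
ex = (C−B)/|BC| = (0.4734,0.8809); ey = (-0.8809,0.4734)
P = B + 0.74·ex + 3.21·ey = (-2.7556,0.1908)

-2.76 0.19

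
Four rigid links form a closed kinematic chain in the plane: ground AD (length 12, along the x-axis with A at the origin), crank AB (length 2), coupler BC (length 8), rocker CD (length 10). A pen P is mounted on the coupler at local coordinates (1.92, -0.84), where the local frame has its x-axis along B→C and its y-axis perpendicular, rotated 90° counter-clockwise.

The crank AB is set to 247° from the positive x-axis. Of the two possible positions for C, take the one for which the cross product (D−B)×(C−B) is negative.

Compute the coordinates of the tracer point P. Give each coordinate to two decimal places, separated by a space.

A=(0,0), D=(12.00,0)
B = A + 2.00·(cos247°, sin247°) = (-0.7815, -1.8410)
|BD| = 12.9134
circle(B,8.00) ∩ circle(D,10.00): a=5.0628, h=6.1942
  candidates: C₊=(3.3465,5.0117) cross=79.988; C₋=(5.1127,-7.2502) cross=-79.988
  mode - wants cross < 0 → take C=(5.1127,-7.2502) (cross=-79.988)
ex = (C−B)/|BC| = (0.7368,-0.6761); ey = (0.6761,0.7368)
P = B + 1.92·ex + -0.84·ey = (0.0652,-3.7581)

0.07 -3.76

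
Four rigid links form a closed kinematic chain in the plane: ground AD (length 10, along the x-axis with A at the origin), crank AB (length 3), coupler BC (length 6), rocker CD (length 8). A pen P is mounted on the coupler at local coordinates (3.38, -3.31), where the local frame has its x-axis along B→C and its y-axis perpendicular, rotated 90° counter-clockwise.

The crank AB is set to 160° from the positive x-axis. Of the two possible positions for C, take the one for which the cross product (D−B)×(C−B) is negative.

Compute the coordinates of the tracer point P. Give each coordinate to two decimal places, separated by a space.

-1.68 -3.57

A=(0,0), D=(10.00,0)
B = A + 3.00·(cos160°, sin160°) = (-2.8191, 1.0261)
|BD| = 12.8601
circle(B,6.00) ∩ circle(D,8.00): a=5.3414, h=2.7330
  candidates: C₊=(2.7234,3.3242) cross=35.147; C₋=(2.2872,-2.1244) cross=-35.147
  mode - wants cross < 0 → take C=(2.2872,-2.1244) (cross=-35.147)
ex = (C−B)/|BC| = (0.8511,-0.5251); ey = (0.5251,0.8511)
P = B + 3.38·ex + -3.31·ey = (-1.6805,-3.5657)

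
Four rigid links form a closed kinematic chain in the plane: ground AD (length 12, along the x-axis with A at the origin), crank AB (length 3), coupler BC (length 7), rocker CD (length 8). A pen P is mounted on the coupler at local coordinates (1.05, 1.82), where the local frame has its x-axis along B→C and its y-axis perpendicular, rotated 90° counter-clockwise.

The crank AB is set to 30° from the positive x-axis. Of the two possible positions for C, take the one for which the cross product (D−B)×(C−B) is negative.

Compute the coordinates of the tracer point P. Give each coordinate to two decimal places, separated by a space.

4.69 1.34

A=(0,0), D=(12.00,0)
B = A + 3.00·(cos30°, sin30°) = (2.5981, 1.5000)
|BD| = 9.5208
circle(B,7.00) ∩ circle(D,8.00): a=3.9727, h=5.7635
  candidates: C₊=(7.4292,6.5656) cross=54.873; C₋=(5.6131,-4.8174) cross=-54.873
  mode - wants cross < 0 → take C=(5.6131,-4.8174) (cross=-54.873)
ex = (C−B)/|BC| = (0.4307,-0.9025); ey = (0.9025,0.4307)
P = B + 1.05·ex + 1.82·ey = (4.6929,1.3363)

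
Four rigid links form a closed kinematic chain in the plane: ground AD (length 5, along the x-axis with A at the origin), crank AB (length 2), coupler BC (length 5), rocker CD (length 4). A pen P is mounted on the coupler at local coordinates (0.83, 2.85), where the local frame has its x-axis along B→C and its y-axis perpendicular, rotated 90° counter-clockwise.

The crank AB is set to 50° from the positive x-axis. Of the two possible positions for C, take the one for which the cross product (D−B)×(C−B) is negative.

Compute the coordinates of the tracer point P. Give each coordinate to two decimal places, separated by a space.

4.25 1.54

A=(0,0), D=(5.00,0)
B = A + 2.00·(cos50°, sin50°) = (1.2856, 1.5321)
|BD| = 4.0180
circle(B,5.00) ∩ circle(D,4.00): a=3.1290, h=3.9000
  candidates: C₊=(5.6652,3.9443) cross=15.670; C₋=(2.6911,-3.2663) cross=-15.670
  mode - wants cross < 0 → take C=(2.6911,-3.2663) (cross=-15.670)
ex = (C−B)/|BC| = (0.2811,-0.9597); ey = (0.9597,0.2811)
P = B + 0.83·ex + 2.85·ey = (4.2540,1.5367)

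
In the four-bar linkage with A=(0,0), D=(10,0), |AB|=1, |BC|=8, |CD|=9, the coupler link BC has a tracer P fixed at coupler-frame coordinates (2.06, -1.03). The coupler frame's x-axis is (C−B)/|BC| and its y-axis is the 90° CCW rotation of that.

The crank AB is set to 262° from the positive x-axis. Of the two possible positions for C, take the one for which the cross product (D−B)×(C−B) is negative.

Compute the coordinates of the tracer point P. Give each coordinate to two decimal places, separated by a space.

0.31 -3.25

A=(0,0), D=(10.00,0)
B = A + 1.00·(cos262°, sin262°) = (-0.1392, -0.9903)
|BD| = 10.1874
circle(B,8.00) ∩ circle(D,9.00): a=4.2593, h=6.7719
  candidates: C₊=(3.4417,6.1635) cross=68.988; C₋=(4.7583,-7.3160) cross=-68.988
  mode - wants cross < 0 → take C=(4.7583,-7.3160) (cross=-68.988)
ex = (C−B)/|BC| = (0.6122,-0.7907); ey = (0.7907,0.6122)
P = B + 2.06·ex + -1.03·ey = (0.3075,-3.2497)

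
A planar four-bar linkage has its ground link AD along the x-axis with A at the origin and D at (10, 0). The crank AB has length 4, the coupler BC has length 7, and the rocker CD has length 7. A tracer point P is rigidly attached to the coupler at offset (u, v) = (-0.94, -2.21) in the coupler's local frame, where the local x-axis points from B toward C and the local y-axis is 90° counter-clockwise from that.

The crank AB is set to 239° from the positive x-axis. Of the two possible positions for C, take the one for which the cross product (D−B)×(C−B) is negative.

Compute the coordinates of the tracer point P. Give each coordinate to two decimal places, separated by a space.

-3.39 -5.43

A=(0,0), D=(10.00,0)
B = A + 4.00·(cos239°, sin239°) = (-2.0602, -3.4287)
|BD| = 12.5381
circle(B,7.00) ∩ circle(D,7.00): a=6.2690, h=3.1144
  candidates: C₊=(3.1183,1.2813) cross=39.048; C₋=(4.8216,-4.7100) cross=-39.048
  mode - wants cross < 0 → take C=(4.8216,-4.7100) (cross=-39.048)
ex = (C−B)/|BC| = (0.9831,-0.1830); ey = (0.1830,0.9831)
P = B + -0.94·ex + -2.21·ey = (-3.3888,-5.4293)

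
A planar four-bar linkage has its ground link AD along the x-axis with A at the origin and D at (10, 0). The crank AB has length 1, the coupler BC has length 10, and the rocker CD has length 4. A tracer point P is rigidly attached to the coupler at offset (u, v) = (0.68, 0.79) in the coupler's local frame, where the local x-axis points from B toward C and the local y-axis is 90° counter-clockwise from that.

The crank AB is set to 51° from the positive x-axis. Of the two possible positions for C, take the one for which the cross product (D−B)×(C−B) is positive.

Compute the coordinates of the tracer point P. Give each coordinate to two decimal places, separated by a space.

A=(0,0), D=(10.00,0)
B = A + 1.00·(cos51°, sin51°) = (0.6293, 0.7771)
|BD| = 9.4029
circle(B,10.00) ∩ circle(D,4.00): a=9.1682, h=3.9931
  candidates: C₊=(10.0961,3.9988) cross=37.547; C₋=(9.4361,-3.9600) cross=-37.547
  mode + wants cross > 0 → take C=(10.0961,3.9988) (cross=37.547)
ex = (C−B)/|BC| = (0.9467,0.3222); ey = (-0.3222,0.9467)
P = B + 0.68·ex + 0.79·ey = (1.0185,1.7441)

1.02 1.74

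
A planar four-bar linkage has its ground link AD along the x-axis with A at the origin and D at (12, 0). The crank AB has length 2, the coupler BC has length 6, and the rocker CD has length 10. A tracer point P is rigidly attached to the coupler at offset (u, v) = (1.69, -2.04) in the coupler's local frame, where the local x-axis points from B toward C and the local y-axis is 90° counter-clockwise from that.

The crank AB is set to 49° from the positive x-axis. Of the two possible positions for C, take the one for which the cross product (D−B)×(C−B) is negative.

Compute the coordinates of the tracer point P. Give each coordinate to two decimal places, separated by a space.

-0.19 -0.67

A=(0,0), D=(12.00,0)
B = A + 2.00·(cos49°, sin49°) = (1.3121, 1.5094)
|BD| = 10.7939
circle(B,6.00) ∩ circle(D,10.00): a=2.4323, h=5.4849
  candidates: C₊=(4.4876,6.6002) cross=59.203; C₋=(2.9536,-4.2617) cross=-59.203
  mode - wants cross < 0 → take C=(2.9536,-4.2617) (cross=-59.203)
ex = (C−B)/|BC| = (0.2736,-0.9619); ey = (0.9619,0.2736)
P = B + 1.69·ex + -2.04·ey = (-0.1877,-0.6742)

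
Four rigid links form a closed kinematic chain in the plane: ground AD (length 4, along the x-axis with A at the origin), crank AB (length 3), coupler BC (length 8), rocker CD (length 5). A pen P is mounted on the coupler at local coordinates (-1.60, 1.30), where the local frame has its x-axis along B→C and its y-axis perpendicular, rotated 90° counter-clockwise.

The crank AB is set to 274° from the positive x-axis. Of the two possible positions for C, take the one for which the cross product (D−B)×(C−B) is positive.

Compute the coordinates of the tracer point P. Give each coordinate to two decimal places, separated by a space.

-1.47 -4.19

A=(0,0), D=(4.00,0)
B = A + 3.00·(cos274°, sin274°) = (0.2093, -2.9927)
|BD| = 4.8297
circle(B,8.00) ∩ circle(D,5.00): a=6.4524, h=4.7294
  candidates: C₊=(2.3431,4.7175) cross=22.841; C₋=(8.2041,-2.7065) cross=-22.841
  mode + wants cross > 0 → take C=(2.3431,4.7175) (cross=22.841)
ex = (C−B)/|BC| = (0.2667,0.9638); ey = (-0.9638,0.2667)
P = B + -1.60·ex + 1.30·ey = (-1.4704,-4.1880)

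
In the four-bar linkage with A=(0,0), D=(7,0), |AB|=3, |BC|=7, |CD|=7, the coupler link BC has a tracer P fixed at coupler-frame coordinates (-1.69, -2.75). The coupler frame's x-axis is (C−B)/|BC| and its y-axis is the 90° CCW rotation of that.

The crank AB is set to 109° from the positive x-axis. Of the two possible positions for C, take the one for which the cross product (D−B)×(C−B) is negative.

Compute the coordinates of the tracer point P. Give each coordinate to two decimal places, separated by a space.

A=(0,0), D=(7.00,0)
B = A + 3.00·(cos109°, sin109°) = (-0.9767, 2.8366)
|BD| = 8.4660
circle(B,7.00) ∩ circle(D,7.00): a=4.2330, h=5.5751
  candidates: C₊=(4.8796,6.6711) cross=47.199; C₋=(1.1437,-3.8346) cross=-47.199
  mode - wants cross < 0 → take C=(1.1437,-3.8346) (cross=-47.199)
ex = (C−B)/|BC| = (0.3029,-0.9530); ey = (0.9530,0.3029)
P = B + -1.69·ex + -2.75·ey = (-4.1094,3.6141)

-4.11 3.61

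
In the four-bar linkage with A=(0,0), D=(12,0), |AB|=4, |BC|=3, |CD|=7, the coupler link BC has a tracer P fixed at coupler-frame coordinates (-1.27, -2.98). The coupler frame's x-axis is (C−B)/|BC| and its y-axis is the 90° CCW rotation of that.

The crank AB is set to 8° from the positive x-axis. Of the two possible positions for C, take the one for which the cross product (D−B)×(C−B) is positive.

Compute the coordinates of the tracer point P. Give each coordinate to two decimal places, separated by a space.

A=(0,0), D=(12.00,0)
B = A + 4.00·(cos8°, sin8°) = (3.9611, 0.5567)
|BD| = 8.0582
circle(B,3.00) ∩ circle(D,7.00): a=1.5471, h=2.5703
  candidates: C₊=(5.6821,3.0140) cross=20.712; C₋=(5.3270,-2.1143) cross=-20.712
  mode + wants cross > 0 → take C=(5.6821,3.0140) (cross=20.712)
ex = (C−B)/|BC| = (0.5737,0.8191); ey = (-0.8191,0.5737)
P = B + -1.27·ex + -2.98·ey = (5.6734,-2.1931)

5.67 -2.19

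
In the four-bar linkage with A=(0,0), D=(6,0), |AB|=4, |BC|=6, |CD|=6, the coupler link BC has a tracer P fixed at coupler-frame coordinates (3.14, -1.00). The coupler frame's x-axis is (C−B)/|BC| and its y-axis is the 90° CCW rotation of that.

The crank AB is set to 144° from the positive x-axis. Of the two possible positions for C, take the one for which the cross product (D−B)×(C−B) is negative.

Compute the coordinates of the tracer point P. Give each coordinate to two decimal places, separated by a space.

-2.07 -0.73

A=(0,0), D=(6.00,0)
B = A + 4.00·(cos144°, sin144°) = (-3.2361, 2.3511)
|BD| = 9.5306
circle(B,6.00) ∩ circle(D,6.00): a=4.7653, h=3.6458
  candidates: C₊=(2.2814,4.7087) cross=34.747; C₋=(0.4826,-2.3575) cross=-34.747
  mode - wants cross < 0 → take C=(0.4826,-2.3575) (cross=-34.747)
ex = (C−B)/|BC| = (0.6198,-0.7848); ey = (0.7848,0.6198)
P = B + 3.14·ex + -1.00·ey = (-2.0748,-0.7328)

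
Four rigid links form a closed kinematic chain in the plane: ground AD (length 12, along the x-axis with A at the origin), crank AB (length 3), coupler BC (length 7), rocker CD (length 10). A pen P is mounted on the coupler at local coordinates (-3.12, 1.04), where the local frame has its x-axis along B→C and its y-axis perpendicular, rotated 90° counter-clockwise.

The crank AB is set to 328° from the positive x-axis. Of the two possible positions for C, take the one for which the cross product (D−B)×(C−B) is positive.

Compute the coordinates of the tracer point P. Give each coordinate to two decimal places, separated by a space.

A=(0,0), D=(12.00,0)
B = A + 3.00·(cos328°, sin328°) = (2.5441, -1.5898)
|BD| = 9.5886
circle(B,7.00) ∩ circle(D,10.00): a=2.1349, h=6.6665
  candidates: C₊=(3.5442,5.3384) cross=63.922; C₋=(5.7547,-7.8100) cross=-63.922
  mode + wants cross > 0 → take C=(3.5442,5.3384) (cross=63.922)
ex = (C−B)/|BC| = (0.1429,0.9897); ey = (-0.9897,0.1429)
P = B + -3.12·ex + 1.04·ey = (1.0691,-4.5292)

1.07 -4.53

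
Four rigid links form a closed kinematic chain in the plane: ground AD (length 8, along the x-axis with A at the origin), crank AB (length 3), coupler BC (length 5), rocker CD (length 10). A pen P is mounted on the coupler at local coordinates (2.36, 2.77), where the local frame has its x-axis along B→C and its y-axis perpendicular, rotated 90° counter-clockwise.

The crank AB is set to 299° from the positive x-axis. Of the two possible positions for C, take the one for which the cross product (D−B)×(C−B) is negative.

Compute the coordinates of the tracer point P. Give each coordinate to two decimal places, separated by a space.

A=(0,0), D=(8.00,0)
B = A + 3.00·(cos299°, sin299°) = (1.4544, -2.6239)
|BD| = 7.0519
circle(B,5.00) ∩ circle(D,10.00): a=-1.7918, h=4.6679
  candidates: C₊=(-1.9455,1.0422) cross=32.918; C₋=(1.5281,-7.6233) cross=-32.918
  mode - wants cross < 0 → take C=(1.5281,-7.6233) (cross=-32.918)
ex = (C−B)/|BC| = (0.0147,-0.9999); ey = (0.9999,0.0147)
P = B + 2.36·ex + 2.77·ey = (4.2589,-4.9428)

4.26 -4.94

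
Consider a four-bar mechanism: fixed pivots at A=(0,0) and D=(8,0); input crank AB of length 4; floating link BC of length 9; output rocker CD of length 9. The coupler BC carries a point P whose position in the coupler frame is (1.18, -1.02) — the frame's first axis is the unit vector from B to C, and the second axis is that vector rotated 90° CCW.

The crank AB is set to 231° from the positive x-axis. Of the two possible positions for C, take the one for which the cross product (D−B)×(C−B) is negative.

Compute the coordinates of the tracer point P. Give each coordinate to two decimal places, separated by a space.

-2.16 -4.63

A=(0,0), D=(8.00,0)
B = A + 4.00·(cos231°, sin231°) = (-2.5173, -3.1086)
|BD| = 10.9671
circle(B,9.00) ∩ circle(D,9.00): a=5.4835, h=7.1366
  candidates: C₊=(0.7185,5.2896) cross=78.267; C₋=(4.7642,-8.3982) cross=-78.267
  mode - wants cross < 0 → take C=(4.7642,-8.3982) (cross=-78.267)
ex = (C−B)/|BC| = (0.8091,-0.5877); ey = (0.5877,0.8091)
P = B + 1.18·ex + -1.02·ey = (-2.1621,-4.6273)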